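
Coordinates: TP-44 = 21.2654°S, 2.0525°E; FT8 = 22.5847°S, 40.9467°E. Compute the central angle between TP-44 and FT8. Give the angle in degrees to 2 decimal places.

Δφ = -1.3193°,  Δλ = 38.8942°
a = sin²(Δφ/2) + cos φ₁ cos φ₂ sin²(Δλ/2) = 0.095510
c = 2·arcsin(√a) = 0.628381 rad = 36.0036°

36.00°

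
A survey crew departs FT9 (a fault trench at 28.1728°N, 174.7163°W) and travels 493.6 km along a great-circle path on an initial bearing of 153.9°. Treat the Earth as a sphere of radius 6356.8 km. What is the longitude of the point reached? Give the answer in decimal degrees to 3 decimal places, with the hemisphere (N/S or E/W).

δ = d/R = 493.6/6356.8 = 0.077649 rad
φ₂ = arcsin(sin φ₁ cos δ + cos φ₁ sin δ cos θ)
   = arcsin(0.47213·0.99699 + 0.88153·0.07757·-0.89803) = 24.16097°
λ₂ = λ₁ + atan2(sin θ sin δ cos φ₁, cos δ − sin φ₁ sin φ₂) = -172.57276°

172.573°W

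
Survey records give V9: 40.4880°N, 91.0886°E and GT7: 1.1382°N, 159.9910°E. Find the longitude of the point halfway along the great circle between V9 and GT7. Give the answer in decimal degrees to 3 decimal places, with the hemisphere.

130.867°E

Bx = cos φ₂ cos Δλ = 0.359887,  By = cos φ₂ sin Δλ = 0.932785
φₘ = atan2(sin φ₁ + sin φ₂, √((cos φ₁ + Bx)² + By²)) = 24.65449°
λₘ = λ₁ + atan2(By, cos φ₁ + Bx) = 130.86682°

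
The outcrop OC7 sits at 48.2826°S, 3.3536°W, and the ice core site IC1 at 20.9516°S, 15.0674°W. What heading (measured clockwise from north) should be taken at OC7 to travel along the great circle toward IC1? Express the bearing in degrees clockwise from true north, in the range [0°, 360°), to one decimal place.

Δλ = -11.7138°
y = sin Δλ · cos φ₂ = -0.189600
x = cos φ₁ sin φ₂ − sin φ₁ cos φ₂ cos Δλ = 0.444613
θ = atan2(y, x) = -23.0952° → 336.9048° (mod 360°)

336.9°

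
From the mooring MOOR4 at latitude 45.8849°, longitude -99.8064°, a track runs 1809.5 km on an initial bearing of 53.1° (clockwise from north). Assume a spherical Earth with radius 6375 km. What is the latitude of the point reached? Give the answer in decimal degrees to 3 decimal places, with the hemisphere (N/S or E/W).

53.732°N

δ = d/R = 1809.5/6375 = 0.283843 rad
φ₂ = arcsin(sin φ₁ cos δ + cos φ₁ sin δ cos θ)
   = arcsin(0.71794·0.95999 + 0.69610·0.28005·0.60042) = 53.73231°
λ₂ = λ₁ + atan2(sin θ sin δ cos φ₁, cos δ − sin φ₁ sin φ₂) = -77.56095°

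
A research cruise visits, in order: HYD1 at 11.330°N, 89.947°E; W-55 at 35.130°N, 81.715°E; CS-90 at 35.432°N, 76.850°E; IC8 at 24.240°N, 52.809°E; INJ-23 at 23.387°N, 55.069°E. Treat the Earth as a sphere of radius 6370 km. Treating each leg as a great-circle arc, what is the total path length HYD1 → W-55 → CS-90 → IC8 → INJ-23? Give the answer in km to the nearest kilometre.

6086 km

HYD1→W-55: c = 0.435410 rad, d = 2773.56 km
W-55→CS-90: c = 0.069508 rad, d = 442.76 km
CS-90→IC8: c = 0.411472 rad, d = 2621.08 km
IC8→INJ-23: c = 0.039036 rad, d = 248.66 km
Total = 2773.56 + 442.76 + 2621.08 + 248.66 = 6086.06 km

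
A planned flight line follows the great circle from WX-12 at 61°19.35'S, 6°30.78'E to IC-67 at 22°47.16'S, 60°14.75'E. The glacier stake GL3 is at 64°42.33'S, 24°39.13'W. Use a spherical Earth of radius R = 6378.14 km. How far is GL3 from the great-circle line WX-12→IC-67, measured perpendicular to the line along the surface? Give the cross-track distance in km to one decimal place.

WX-12: φ = -61.32250°, λ = +6.51300°
IC-67: φ = -22.78600°, λ = +60.24583°
GL3: φ = -64.70550°, λ = -24.65217°
δ₁₃ = central angle WX-12→GL3 = 0.250994 rad  (haversine)
θ₁₃ = bearing WX-12→GL3 = 242.908°,  θ₁₂ = bearing WX-12→IC-67 = 68.512°
dₓₜ = R·arcsin(sin δ₁₃ · sin(θ₁₃ − θ₁₂)) = 6378.14·arcsin(0.24837·sin(174.396°)) = 154.697 km
|dₓₜ| = 154.697 km

154.7 km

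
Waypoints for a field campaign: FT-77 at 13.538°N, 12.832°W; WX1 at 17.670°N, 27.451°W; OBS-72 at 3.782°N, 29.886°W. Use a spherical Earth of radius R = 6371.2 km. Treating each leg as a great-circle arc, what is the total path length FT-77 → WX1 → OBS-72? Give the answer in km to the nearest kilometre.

FT-77→WX1: c = 0.255999 rad, d = 1631.02 km
WX1→OBS-72: c = 0.245942 rad, d = 1566.95 km
Total = 1631.02 + 1566.95 = 3197.97 km

3198 km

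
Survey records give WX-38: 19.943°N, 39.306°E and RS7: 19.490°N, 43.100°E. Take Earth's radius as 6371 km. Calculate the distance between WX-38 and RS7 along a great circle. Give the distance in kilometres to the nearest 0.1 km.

400.3 km

Δφ = -0.4530°,  Δλ = 3.7940°
a = sin²(Δφ/2) + cos φ₁ cos φ₂ sin²(Δλ/2) = 0.000987
c = 2·arcsin(√a) = 0.062834 rad = 3.6001°
d = R·c = 6371 × 0.062834 = 400.3 km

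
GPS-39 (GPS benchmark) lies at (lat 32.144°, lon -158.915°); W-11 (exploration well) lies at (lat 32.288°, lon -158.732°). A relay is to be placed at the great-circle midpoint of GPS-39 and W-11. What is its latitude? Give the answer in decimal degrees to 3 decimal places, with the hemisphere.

Bx = cos φ₂ cos Δλ = 0.845369,  By = cos φ₂ sin Δλ = 0.002700
φₘ = atan2(sin φ₁ + sin φ₂, √((cos φ₁ + Bx)² + By²)) = 32.21603°
λₘ = λ₁ + atan2(By, cos φ₁ + Bx) = -158.82357°

32.216°N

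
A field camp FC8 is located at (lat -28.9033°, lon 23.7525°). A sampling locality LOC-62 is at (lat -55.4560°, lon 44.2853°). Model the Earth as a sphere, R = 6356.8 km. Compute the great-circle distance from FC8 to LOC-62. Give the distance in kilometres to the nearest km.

3367 km

Δφ = -26.5527°,  Δλ = 20.5328°
a = sin²(Δφ/2) + cos φ₁ cos φ₂ sin²(Δλ/2) = 0.068506
c = 2·arcsin(√a) = 0.529643 rad = 30.3463°
d = R·c = 6356.8 × 0.529643 = 3366.8 km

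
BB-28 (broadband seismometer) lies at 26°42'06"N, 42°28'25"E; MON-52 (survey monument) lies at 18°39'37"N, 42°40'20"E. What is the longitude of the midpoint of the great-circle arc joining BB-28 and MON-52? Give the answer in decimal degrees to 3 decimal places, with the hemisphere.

BB-28: φ = +26.70167°, λ = +42.47361°
MON-52: φ = +18.66028°, λ = +42.67222°
Bx = cos φ₂ cos Δλ = 0.947427,  By = cos φ₂ sin Δλ = 0.003284
φₘ = atan2(sin φ₁ + sin φ₂, √((cos φ₁ + Bx)² + By²)) = 22.68100°
λₘ = λ₁ + atan2(By, cos φ₁ + Bx) = 42.57583°

42.576°E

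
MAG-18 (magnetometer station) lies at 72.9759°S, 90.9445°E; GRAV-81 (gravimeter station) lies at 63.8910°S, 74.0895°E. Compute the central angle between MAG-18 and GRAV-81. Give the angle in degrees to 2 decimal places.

10.91°

Δφ = 9.0849°,  Δλ = -16.8550°
a = sin²(Δφ/2) + cos φ₁ cos φ₂ sin²(Δλ/2) = 0.009040
c = 2·arcsin(√a) = 0.190443 rad = 10.9116°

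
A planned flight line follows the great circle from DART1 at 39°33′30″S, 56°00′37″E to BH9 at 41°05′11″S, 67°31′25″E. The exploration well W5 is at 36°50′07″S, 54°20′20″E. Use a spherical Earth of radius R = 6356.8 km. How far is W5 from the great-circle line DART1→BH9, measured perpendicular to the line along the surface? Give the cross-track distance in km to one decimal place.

257.5 km

DART1: φ = -39.55833°, λ = +56.01028°
BH9: φ = -41.08639°, λ = +67.52361°
W5: φ = -36.83528°, λ = +54.33889°
δ₁₃ = central angle DART1→W5 = 0.052764 rad  (haversine)
θ₁₃ = bearing DART1→W5 = 333.728°,  θ₁₂ = bearing DART1→BH9 = 103.575°
dₓₜ = R·arcsin(sin δ₁₃ · sin(θ₁₃ − θ₁₂)) = 6356.8·arcsin(0.05274·sin(230.153°)) = -257.465 km
|dₓₜ| = 257.465 km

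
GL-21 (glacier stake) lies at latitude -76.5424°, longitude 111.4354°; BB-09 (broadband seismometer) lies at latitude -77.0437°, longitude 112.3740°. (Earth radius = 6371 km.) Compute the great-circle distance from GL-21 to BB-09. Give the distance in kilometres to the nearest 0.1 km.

60.6 km

Δφ = -0.5013°,  Δλ = 0.9386°
a = sin²(Δφ/2) + cos φ₁ cos φ₂ sin²(Δλ/2) = 0.000023
c = 2·arcsin(√a) = 0.009516 rad = 0.5452°
d = R·c = 6371 × 0.009516 = 60.6 km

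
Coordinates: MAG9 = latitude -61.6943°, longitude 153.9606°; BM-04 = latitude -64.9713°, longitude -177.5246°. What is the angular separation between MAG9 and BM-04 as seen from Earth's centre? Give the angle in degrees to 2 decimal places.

Δφ = -3.2770°,  Δλ = 28.5148°
a = sin²(Δφ/2) + cos φ₁ cos φ₂ sin²(Δλ/2) = 0.012985
c = 2·arcsin(√a) = 0.228402 rad = 13.0865°

13.09°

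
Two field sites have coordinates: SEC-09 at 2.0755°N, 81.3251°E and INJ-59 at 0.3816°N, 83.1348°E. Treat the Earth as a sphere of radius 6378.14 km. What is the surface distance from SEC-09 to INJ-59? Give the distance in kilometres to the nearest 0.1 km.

275.9 km

Δφ = -1.6939°,  Δλ = 1.8097°
a = sin²(Δφ/2) + cos φ₁ cos φ₂ sin²(Δλ/2) = 0.000468
c = 2·arcsin(√a) = 0.043257 rad = 2.4784°
d = R·c = 6378.14 × 0.043257 = 275.9 km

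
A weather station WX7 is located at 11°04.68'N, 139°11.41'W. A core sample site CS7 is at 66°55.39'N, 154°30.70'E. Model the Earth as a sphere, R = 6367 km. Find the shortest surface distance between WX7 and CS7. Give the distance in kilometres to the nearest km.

WX7: φ = +11.07800°, λ = -139.19017°
CS7: φ = +66.92317°, λ = +154.51167°
Δφ = 55.8452°,  Δλ = -66.2982°
a = sin²(Δφ/2) + cos φ₁ cos φ₂ sin²(Δλ/2) = 0.334303
c = 2·arcsin(√a) = 1.233015 rad = 70.6465°
d = R·c = 6367 × 1.233015 = 7850.6 km

7851 km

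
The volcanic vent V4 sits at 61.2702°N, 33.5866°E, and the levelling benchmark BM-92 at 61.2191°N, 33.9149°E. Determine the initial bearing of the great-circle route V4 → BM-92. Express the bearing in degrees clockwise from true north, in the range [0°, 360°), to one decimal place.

Δλ = 0.3283°
y = sin Δλ · cos φ₂ = 0.002759
x = cos φ₁ sin φ₂ − sin φ₁ cos φ₂ cos Δλ = -0.000885
θ = atan2(y, x) = 107.7850° → 107.7850° (mod 360°)

107.8°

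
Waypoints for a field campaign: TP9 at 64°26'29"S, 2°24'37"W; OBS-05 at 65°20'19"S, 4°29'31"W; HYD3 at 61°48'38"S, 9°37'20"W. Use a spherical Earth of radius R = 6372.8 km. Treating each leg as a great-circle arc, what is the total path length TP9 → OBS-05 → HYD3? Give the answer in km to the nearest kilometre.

TP9: φ = -64.44139°, λ = -2.41028°
OBS-05: φ = -65.33861°, λ = -4.49194°
HYD3: φ = -61.81056°, λ = -9.62222°
TP9→OBS-05: c = 0.021973 rad, d = 140.03 km
OBS-05→HYD3: c = 0.073294 rad, d = 467.09 km
Total = 140.03 + 467.09 = 607.12 km

607 km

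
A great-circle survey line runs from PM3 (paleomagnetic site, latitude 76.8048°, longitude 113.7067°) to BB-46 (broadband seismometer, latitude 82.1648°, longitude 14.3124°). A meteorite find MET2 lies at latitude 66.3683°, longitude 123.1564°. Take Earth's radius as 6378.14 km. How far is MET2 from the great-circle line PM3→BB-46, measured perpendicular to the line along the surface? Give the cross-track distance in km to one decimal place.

166.1 km

δ₁₃ = central angle PM3→MET2 = 0.188883 rad  (haversine)
θ₁₃ = bearing PM3→MET2 = 159.481°,  θ₁₂ = bearing PM3→BB-46 = 331.509°
dₓₜ = R·arcsin(sin δ₁₃ · sin(θ₁₃ − θ₁₂)) = 6378.14·arcsin(0.18776·sin(-172.028°)) = -166.115 km
|dₓₜ| = 166.115 km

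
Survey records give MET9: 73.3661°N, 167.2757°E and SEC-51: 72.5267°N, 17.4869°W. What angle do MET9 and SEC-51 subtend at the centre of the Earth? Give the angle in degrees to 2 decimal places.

34.08°

Δφ = -0.8394°,  Δλ = 175.2374°
a = sin²(Δφ/2) + cos φ₁ cos φ₂ sin²(Δλ/2) = 0.085857
c = 2·arcsin(√a) = 0.594753 rad = 34.0769°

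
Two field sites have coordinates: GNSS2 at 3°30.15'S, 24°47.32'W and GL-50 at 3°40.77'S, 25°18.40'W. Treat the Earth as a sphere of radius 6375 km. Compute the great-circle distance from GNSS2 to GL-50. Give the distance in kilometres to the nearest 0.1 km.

60.8 km

GNSS2: φ = -3.50250°, λ = -24.78867°
GL-50: φ = -3.67950°, λ = -25.30667°
Δφ = -0.1770°,  Δλ = -0.5180°
a = sin²(Δφ/2) + cos φ₁ cos φ₂ sin²(Δλ/2) = 0.000023
c = 2·arcsin(√a) = 0.009537 rad = 0.5464°
d = R·c = 6375 × 0.009537 = 60.8 km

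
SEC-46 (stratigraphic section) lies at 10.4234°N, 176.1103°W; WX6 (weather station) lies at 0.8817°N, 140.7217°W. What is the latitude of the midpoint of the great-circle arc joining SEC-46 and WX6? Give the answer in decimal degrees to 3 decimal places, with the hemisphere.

5.931°N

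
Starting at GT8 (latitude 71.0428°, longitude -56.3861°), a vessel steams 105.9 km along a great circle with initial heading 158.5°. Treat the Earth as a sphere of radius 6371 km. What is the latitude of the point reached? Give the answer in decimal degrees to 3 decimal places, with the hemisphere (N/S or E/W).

70.154°N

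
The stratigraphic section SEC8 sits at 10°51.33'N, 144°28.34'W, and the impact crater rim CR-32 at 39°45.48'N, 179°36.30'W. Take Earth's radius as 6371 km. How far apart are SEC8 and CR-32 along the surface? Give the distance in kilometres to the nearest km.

4720 km

SEC8: φ = +10.85550°, λ = -144.47233°
CR-32: φ = +39.75800°, λ = -179.60500°
Δφ = 28.9025°,  Δλ = -35.1327°
a = sin²(Δφ/2) + cos φ₁ cos φ₂ sin²(Δλ/2) = 0.131050
c = 2·arcsin(√a) = 0.740843 rad = 42.4472°
d = R·c = 6371 × 0.740843 = 4719.9 km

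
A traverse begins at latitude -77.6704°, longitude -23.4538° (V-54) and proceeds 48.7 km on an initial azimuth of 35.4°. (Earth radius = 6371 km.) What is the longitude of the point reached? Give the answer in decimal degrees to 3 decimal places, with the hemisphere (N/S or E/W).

22.299°W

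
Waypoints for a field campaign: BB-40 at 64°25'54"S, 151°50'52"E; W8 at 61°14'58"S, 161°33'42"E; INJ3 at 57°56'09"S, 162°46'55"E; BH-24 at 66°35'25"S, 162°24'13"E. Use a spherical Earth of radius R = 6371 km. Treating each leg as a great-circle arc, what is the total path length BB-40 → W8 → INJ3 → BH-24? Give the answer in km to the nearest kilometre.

1943 km

BB-40: φ = -64.43167°, λ = +151.84778°
W8: φ = -61.24944°, λ = +161.56167°
INJ3: φ = -57.93583°, λ = +162.78194°
BH-24: φ = -66.59028°, λ = +162.40361°
BB-40→W8: c = 0.095097 rad, d = 605.86 km
W8→INJ3: c = 0.058827 rad, d = 374.79 km
INJ3→BH-24: c = 0.151079 rad, d = 962.52 km
Total = 605.86 + 374.79 + 962.52 = 1943.17 km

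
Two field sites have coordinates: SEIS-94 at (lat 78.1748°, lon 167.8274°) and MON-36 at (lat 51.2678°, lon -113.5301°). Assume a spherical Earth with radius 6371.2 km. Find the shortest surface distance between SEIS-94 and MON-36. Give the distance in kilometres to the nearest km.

4218 km

Δφ = -26.9070°,  Δλ = 78.6425°
a = sin²(Δφ/2) + cos φ₁ cos φ₂ sin²(Δλ/2) = 0.105613
c = 2·arcsin(√a) = 0.661985 rad = 37.9289°
d = R·c = 6371.2 × 0.661985 = 4217.6 km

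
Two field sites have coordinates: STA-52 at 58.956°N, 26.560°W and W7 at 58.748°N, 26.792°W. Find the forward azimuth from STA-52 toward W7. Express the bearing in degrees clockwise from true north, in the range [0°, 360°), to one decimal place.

210.1°

Δλ = -0.2320°
y = sin Δλ · cos φ₂ = -0.002101
x = cos φ₁ sin φ₂ − sin φ₁ cos φ₂ cos Δλ = -0.003627
θ = atan2(y, x) = -149.9186° → 210.0814° (mod 360°)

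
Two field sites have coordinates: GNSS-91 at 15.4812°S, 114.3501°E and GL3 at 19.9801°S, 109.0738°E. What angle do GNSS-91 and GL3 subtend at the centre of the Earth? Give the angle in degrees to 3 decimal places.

Δφ = -4.4989°,  Δλ = -5.2763°
a = sin²(Δφ/2) + cos φ₁ cos φ₂ sin²(Δλ/2) = 0.003459
c = 2·arcsin(√a) = 0.117702 rad = 6.7438°

6.744°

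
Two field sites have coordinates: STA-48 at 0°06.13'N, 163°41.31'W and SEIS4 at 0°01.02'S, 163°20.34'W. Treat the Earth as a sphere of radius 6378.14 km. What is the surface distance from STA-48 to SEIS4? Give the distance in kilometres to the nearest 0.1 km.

STA-48: φ = +0.10217°, λ = -163.68850°
SEIS4: φ = -0.01700°, λ = -163.33900°
Δφ = -0.1192°,  Δλ = 0.3495°
a = sin²(Δφ/2) + cos φ₁ cos φ₂ sin²(Δλ/2) = 0.000010
c = 2·arcsin(√a) = 0.006445 rad = 0.3693°
d = R·c = 6378.14 × 0.006445 = 41.1 km

41.1 km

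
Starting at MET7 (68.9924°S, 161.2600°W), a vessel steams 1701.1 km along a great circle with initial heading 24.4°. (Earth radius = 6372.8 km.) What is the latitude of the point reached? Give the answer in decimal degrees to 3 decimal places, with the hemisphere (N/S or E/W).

54.524°S

δ = d/R = 1701.1/6372.8 = 0.266931 rad
φ₂ = arcsin(sin φ₁ cos δ + cos φ₁ sin δ cos θ)
   = arcsin(-0.93353·0.96458 + 0.35849·0.26377·0.91068) = -54.52385°
λ₂ = λ₁ + atan2(sin θ sin δ cos φ₁, cos δ − sin φ₁ sin φ₂) = -150.43826°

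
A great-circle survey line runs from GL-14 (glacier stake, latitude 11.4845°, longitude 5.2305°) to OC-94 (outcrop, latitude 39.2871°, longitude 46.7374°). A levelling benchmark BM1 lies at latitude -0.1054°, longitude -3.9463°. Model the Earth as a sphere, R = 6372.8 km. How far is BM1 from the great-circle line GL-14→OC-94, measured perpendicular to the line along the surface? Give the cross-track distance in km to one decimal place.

187.6 km

δ₁₃ = central angle GL-14→BM1 = 0.257350 rad  (haversine)
θ₁₃ = bearing GL-14→BM1 = 218.800°,  θ₁₂ = bearing GL-14→OC-94 = 45.439°
dₓₜ = R·arcsin(sin δ₁₃ · sin(θ₁₃ − θ₁₂)) = 6372.8·arcsin(0.25452·sin(173.361°)) = 187.561 km
|dₓₜ| = 187.561 km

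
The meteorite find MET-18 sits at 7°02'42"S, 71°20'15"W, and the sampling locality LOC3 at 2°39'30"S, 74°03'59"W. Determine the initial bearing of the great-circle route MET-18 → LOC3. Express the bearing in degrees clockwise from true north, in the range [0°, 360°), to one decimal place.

328.1°

MET-18: φ = -7.04500°, λ = -71.33750°
LOC3: φ = -2.65833°, λ = -74.06639°
Δλ = -2.7289°
y = sin Δλ · cos φ₂ = -0.047559
x = cos φ₁ sin φ₂ − sin φ₁ cos φ₂ cos Δλ = 0.076348
θ = atan2(y, x) = -31.9197° → 328.0803° (mod 360°)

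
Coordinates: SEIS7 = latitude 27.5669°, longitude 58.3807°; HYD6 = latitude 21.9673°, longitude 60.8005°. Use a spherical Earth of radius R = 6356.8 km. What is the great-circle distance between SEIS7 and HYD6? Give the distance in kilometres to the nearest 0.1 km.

667.3 km

Δφ = -5.5996°,  Δλ = 2.4198°
a = sin²(Δφ/2) + cos φ₁ cos φ₂ sin²(Δλ/2) = 0.002752
c = 2·arcsin(√a) = 0.104977 rad = 6.0147°
d = R·c = 6356.8 × 0.104977 = 667.3 km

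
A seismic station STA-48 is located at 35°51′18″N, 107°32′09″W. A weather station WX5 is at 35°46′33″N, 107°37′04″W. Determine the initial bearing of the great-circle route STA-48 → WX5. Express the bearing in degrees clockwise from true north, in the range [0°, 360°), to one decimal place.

220.0°

STA-48: φ = +35.85500°, λ = -107.53583°
WX5: φ = +35.77583°, λ = -107.61778°
Δλ = -0.0819°
y = sin Δλ · cos φ₂ = -0.001160
x = cos φ₁ sin φ₂ − sin φ₁ cos φ₂ cos Δλ = -0.001381
θ = atan2(y, x) = -139.9673° → 220.0327° (mod 360°)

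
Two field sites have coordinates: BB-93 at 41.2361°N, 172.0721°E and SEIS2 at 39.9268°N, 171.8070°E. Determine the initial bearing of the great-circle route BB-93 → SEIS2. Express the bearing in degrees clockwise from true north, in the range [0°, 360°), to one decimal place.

Δλ = -0.2651°
y = sin Δλ · cos φ₂ = -0.003548
x = cos φ₁ sin φ₂ − sin φ₁ cos φ₂ cos Δλ = -0.022844
θ = atan2(y, x) = -171.1713° → 188.8287° (mod 360°)

188.8°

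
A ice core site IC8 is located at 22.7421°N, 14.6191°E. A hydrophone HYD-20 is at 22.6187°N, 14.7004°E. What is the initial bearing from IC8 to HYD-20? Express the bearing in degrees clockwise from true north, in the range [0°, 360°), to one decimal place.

148.7°

Δλ = 0.0813°
y = sin Δλ · cos φ₂ = 0.001310
x = cos φ₁ sin φ₂ − sin φ₁ cos φ₂ cos Δλ = -0.002153
θ = atan2(y, x) = 148.6895° → 148.6895° (mod 360°)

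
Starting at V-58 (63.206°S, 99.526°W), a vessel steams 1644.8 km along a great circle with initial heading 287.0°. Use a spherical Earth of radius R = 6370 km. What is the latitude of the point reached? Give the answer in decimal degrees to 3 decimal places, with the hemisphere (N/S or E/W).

56.036°S

δ = d/R = 1644.8/6370 = 0.258210 rad
φ₂ = arcsin(sin φ₁ cos δ + cos φ₁ sin δ cos θ)
   = arcsin(-0.89263·0.96685 + 0.45078·0.25535·0.29237) = -56.03578°
λ₂ = λ₁ + atan2(sin θ sin δ cos φ₁, cos δ − sin φ₁ sin φ₂) = -125.44456°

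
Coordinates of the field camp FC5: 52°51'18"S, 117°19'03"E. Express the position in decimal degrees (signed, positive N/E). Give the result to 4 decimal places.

-52.8550°, +117.3175°

lat: 52.8550° S → -52.8550°
lon: 117.3175° E → +117.3175°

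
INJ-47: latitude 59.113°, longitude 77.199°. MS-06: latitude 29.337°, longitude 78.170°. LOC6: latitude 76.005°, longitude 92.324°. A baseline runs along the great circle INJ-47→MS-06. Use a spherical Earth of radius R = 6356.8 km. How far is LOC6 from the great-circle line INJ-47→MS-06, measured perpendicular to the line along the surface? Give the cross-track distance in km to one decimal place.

457.6 km

δ₁₃ = central angle INJ-47→LOC6 = 0.309278 rad  (haversine)
θ₁₃ = bearing INJ-47→LOC6 = 11.965°,  θ₁₂ = bearing INJ-47→MS-06 = 178.296°
dₓₜ = R·arcsin(sin δ₁₃ · sin(θ₁₃ − θ₁₂)) = 6356.8·arcsin(0.30437·sin(-166.330°)) = -457.635 km
|dₓₜ| = 457.635 km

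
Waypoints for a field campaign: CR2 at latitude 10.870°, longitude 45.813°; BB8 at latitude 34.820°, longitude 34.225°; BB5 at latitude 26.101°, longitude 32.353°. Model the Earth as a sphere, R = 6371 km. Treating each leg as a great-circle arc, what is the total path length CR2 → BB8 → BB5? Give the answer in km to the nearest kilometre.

3896 km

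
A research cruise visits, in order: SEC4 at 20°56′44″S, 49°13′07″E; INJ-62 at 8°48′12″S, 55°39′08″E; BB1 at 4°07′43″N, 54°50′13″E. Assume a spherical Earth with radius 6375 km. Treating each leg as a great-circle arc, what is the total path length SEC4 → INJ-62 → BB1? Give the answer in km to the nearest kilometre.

SEC4: φ = -20.94556°, λ = +49.21861°
INJ-62: φ = -8.80333°, λ = +55.65222°
BB1: φ = +4.12861°, λ = +54.83694°
SEC4→INJ-62: c = 0.237979 rad, d = 1517.12 km
INJ-62→BB1: c = 0.226150 rad, d = 1441.71 km
Total = 1517.12 + 1441.71 = 2958.83 km

2959 km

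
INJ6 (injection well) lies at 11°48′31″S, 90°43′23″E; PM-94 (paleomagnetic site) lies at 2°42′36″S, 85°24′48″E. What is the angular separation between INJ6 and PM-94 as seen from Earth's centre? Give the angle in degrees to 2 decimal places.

INJ6: φ = -11.80861°, λ = +90.72306°
PM-94: φ = -2.71000°, λ = +85.41333°
Δφ = 9.0986°,  Δλ = -5.3097°
a = sin²(Δφ/2) + cos φ₁ cos φ₂ sin²(Δλ/2) = 0.008389
c = 2·arcsin(√a) = 0.183439 rad = 10.5103°

10.51°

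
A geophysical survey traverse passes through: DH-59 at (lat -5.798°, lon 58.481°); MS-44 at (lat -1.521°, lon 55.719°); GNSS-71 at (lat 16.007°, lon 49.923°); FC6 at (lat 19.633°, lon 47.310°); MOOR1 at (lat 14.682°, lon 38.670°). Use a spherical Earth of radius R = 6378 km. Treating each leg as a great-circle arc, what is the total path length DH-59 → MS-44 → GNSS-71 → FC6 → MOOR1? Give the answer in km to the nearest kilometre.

DH-59→MS-44: c = 0.088801 rad, d = 566.37 km
MS-44→GNSS-71: c = 0.321832 rad, d = 2052.64 km
GNSS-71→FC6: c = 0.076742 rad, d = 489.46 km
FC6→MOOR1: c = 0.167951 rad, d = 1071.19 km
Total = 566.37 + 2052.64 + 489.46 + 1071.19 = 4179.66 km

4180 km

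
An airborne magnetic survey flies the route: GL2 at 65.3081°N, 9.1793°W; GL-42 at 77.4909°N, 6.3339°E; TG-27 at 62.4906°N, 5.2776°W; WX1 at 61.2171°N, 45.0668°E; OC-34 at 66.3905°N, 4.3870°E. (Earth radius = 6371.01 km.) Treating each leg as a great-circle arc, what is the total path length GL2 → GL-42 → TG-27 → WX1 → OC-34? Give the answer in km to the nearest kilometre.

7783 km

GL2→GL-42: c = 0.227723 rad, d = 1450.82 km
GL-42→TG-27: c = 0.269602 rad, d = 1717.64 km
TG-27→WX1: c = 0.404542 rad, d = 2577.34 km
WX1→OC-34: c = 0.319700 rad, d = 2036.81 km
Total = 1450.82 + 1717.64 + 2577.34 + 2036.81 = 7782.61 km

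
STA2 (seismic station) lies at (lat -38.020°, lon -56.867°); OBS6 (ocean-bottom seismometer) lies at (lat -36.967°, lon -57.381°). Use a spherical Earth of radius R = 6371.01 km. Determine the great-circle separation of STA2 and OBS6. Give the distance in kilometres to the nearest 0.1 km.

Δφ = 1.0530°,  Δλ = -0.5140°
a = sin²(Δφ/2) + cos φ₁ cos φ₂ sin²(Δλ/2) = 0.000097
c = 2·arcsin(√a) = 0.019708 rad = 1.1292°
d = R·c = 6371.01 × 0.019708 = 125.6 km

125.6 km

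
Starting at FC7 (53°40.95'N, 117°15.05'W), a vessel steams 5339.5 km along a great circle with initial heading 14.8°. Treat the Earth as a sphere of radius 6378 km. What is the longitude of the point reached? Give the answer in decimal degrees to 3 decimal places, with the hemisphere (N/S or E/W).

16.567°E

FC7: φ = +53.68250°, λ = -117.25083°
δ = d/R = 5339.5/6378 = 0.837175 rad
φ₂ = arcsin(sin φ₁ cos δ + cos φ₁ sin δ cos θ)
   = arcsin(0.80575·0.66956 + 0.59226·0.74275·0.96682) = 74.75454°
λ₂ = λ₁ + atan2(sin θ sin δ cos φ₁, cos δ − sin φ₁ sin φ₂) = 16.56706°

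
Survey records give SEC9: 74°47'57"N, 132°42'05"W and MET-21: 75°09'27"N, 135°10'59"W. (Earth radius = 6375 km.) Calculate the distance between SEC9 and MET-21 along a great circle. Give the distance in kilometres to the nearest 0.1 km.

SEC9: φ = +74.79917°, λ = -132.70139°
MET-21: φ = +75.15750°, λ = -135.18306°
Δφ = 0.3583°,  Δλ = -2.4817°
a = sin²(Δφ/2) + cos φ₁ cos φ₂ sin²(Δλ/2) = 0.000041
c = 2·arcsin(√a) = 0.012849 rad = 0.7362°
d = R·c = 6375 × 0.012849 = 81.9 km

81.9 km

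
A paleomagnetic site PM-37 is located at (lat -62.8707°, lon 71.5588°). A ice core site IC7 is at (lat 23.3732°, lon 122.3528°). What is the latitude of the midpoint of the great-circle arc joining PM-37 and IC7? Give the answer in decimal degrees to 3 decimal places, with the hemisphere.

Bx = cos φ₂ cos Δλ = 0.580240,  By = cos φ₂ sin Δλ = 0.711292
φₘ = atan2(sin φ₁ + sin φ₂, √((cos φ₁ + Bx)² + By²)) = -21.42758°
λₘ = λ₁ + atan2(By, cos φ₁ + Bx) = 106.02514°

21.428°S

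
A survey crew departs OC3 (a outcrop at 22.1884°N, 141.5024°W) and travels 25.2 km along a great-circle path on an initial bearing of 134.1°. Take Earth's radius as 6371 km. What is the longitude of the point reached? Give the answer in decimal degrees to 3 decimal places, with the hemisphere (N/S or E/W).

141.327°W

δ = d/R = 25.2/6371 = 0.003955 rad
φ₂ = arcsin(sin φ₁ cos δ + cos φ₁ sin δ cos θ)
   = arcsin(0.37765·0.99999 + 0.92595·0.00396·-0.69591) = 22.03059°
λ₂ = λ₁ + atan2(sin θ sin δ cos φ₁, cos δ − sin φ₁ sin φ₂) = -141.32683°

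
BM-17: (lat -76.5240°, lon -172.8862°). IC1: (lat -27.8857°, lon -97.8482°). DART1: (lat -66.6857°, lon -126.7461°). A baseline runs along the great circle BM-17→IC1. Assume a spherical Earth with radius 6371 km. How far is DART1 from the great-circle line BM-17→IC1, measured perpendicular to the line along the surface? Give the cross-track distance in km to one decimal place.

94.3 km

δ₁₃ = central angle BM-17→DART1 = 0.294423 rad  (haversine)
θ₁₃ = bearing BM-17→DART1 = 79.542°,  θ₁₂ = bearing BM-17→IC1 = 82.467°
dₓₜ = R·arcsin(sin δ₁₃ · sin(θ₁₃ − θ₁₂)) = 6371·arcsin(0.29019·sin(-2.924°)) = -94.326 km
|dₓₜ| = 94.326 km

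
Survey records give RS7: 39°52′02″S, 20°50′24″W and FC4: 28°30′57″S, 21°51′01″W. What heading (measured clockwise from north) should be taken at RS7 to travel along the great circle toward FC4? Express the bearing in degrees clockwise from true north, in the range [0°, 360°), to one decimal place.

355.5°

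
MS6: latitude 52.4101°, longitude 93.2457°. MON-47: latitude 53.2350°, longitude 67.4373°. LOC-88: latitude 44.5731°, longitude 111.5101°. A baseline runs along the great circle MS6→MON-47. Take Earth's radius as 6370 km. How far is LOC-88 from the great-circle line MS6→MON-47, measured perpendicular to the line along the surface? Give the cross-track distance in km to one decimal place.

δ₁₃ = central angle MS6→LOC-88 = 0.250583 rad  (haversine)
θ₁₃ = bearing MS6→LOC-88 = 115.798°,  θ₁₂ = bearing MS6→MON-47 = 283.322°
dₓₜ = R·arcsin(sin δ₁₃ · sin(θ₁₃ − θ₁₂)) = 6370·arcsin(0.24797·sin(-167.523°)) = -341.412 km
|dₓₜ| = 341.412 km

341.4 km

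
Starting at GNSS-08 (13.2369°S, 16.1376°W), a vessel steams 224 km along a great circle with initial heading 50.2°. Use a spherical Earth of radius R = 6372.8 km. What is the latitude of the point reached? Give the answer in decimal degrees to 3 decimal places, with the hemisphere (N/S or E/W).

11.943°S

δ = d/R = 224/6372.8 = 0.035149 rad
φ₂ = arcsin(sin φ₁ cos δ + cos φ₁ sin δ cos θ)
   = arcsin(-0.22898·0.99938 + 0.97343·0.03514·0.64011) = -11.94304°
λ₂ = λ₁ + atan2(sin θ sin δ cos φ₁, cos δ − sin φ₁ sin φ₂) = -14.55624°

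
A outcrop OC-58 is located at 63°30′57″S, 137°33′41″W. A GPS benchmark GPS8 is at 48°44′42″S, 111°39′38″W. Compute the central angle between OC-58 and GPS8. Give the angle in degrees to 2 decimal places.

OC-58: φ = -63.51583°, λ = -137.56139°
GPS8: φ = -48.74500°, λ = -111.66056°
Δφ = 14.7708°,  Δλ = 25.9008°
a = sin²(Δφ/2) + cos φ₁ cos φ₂ sin²(Δλ/2) = 0.031293
c = 2·arcsin(√a) = 0.355666 rad = 20.3781°

20.38°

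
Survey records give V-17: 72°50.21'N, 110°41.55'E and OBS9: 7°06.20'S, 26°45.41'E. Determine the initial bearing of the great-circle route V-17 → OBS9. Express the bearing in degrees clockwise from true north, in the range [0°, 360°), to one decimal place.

262.1°

V-17: φ = +72.83683°, λ = +110.69250°
OBS9: φ = -7.10333°, λ = +26.75683°
Δλ = -83.9357°
y = sin Δλ · cos φ₂ = -0.986772
x = cos φ₁ sin φ₂ − sin φ₁ cos φ₂ cos Δλ = -0.136657
θ = atan2(y, x) = -97.8847° → 262.1153° (mod 360°)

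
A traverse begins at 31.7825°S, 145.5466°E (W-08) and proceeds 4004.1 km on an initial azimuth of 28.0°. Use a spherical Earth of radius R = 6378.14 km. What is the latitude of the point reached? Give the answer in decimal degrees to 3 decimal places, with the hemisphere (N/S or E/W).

0.835°N

δ = d/R = 4004.1/6378.14 = 0.627785 rad
φ₂ = arcsin(sin φ₁ cos δ + cos φ₁ sin δ cos θ)
   = arcsin(-0.52670·0.80933 + 0.85005·0.58735·0.88295) = 0.83474°
λ₂ = λ₁ + atan2(sin θ sin δ cos φ₁, cos δ − sin φ₁ sin φ₂) = 161.55481°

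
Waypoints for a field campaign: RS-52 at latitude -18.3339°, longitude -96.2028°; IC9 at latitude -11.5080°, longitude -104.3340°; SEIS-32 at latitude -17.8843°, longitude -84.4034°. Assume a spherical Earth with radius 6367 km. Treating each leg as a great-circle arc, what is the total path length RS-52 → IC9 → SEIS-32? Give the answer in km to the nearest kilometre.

3411 km

RS-52→IC9: c = 0.181573 rad, d = 1156.08 km
IC9→SEIS-32: c = 0.354096 rad, d = 2254.53 km
Total = 1156.08 + 2254.53 = 3410.61 km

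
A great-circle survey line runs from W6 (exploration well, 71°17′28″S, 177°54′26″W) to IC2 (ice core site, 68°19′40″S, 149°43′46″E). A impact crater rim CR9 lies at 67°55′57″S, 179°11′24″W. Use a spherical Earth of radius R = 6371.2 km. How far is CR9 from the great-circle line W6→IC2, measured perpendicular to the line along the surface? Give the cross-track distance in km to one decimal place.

373.6 km

W6: φ = -71.29111°, λ = -177.90722°
IC2: φ = -68.32778°, λ = +149.72944°
CR9: φ = -67.93250°, λ = -179.19000°
δ₁₃ = central angle W6→CR9 = 0.059132 rad  (haversine)
θ₁₃ = bearing W6→CR9 = 351.818°,  θ₁₂ = bearing W6→IC2 = 269.236°
dₓₜ = R·arcsin(sin δ₁₃ · sin(θ₁₃ − θ₁₂)) = 6371.2·arcsin(0.05910·sin(82.582°)) = 373.585 km
|dₓₜ| = 373.585 km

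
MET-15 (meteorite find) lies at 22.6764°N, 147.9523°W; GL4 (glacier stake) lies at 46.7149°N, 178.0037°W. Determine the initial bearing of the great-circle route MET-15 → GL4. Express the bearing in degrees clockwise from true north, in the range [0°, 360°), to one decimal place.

322.2°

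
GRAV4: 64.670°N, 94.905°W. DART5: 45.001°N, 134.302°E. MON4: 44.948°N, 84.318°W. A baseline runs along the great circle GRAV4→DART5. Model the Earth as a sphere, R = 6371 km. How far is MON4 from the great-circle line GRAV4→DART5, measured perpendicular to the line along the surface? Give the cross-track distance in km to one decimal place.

577.2 km

δ₁₃ = central angle GRAV4→MON4 = 0.359177 rad  (haversine)
θ₁₃ = bearing GRAV4→MON4 = 158.288°,  θ₁₂ = bearing GRAV4→DART5 = 323.372°
dₓₜ = R·arcsin(sin δ₁₃ · sin(θ₁₃ − θ₁₂)) = 6371·arcsin(0.35150·sin(-165.084°)) = -577.239 km
|dₓₜ| = 577.239 km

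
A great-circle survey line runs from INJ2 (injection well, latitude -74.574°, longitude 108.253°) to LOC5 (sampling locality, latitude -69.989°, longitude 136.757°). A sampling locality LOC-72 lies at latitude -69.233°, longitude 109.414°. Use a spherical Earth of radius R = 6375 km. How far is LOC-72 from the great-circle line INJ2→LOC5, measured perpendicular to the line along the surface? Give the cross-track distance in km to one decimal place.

δ₁₃ = central angle INJ2→LOC-72 = 0.093426 rad  (haversine)
θ₁₃ = bearing INJ2→LOC-72 = 4.417°,  θ₁₂ = bearing INJ2→LOC5 = 76.253°
dₓₜ = R·arcsin(sin δ₁₃ · sin(θ₁₃ − θ₁₂)) = 6375·arcsin(0.09329·sin(-71.836°)) = -565.830 km
|dₓₜ| = 565.830 km

565.8 km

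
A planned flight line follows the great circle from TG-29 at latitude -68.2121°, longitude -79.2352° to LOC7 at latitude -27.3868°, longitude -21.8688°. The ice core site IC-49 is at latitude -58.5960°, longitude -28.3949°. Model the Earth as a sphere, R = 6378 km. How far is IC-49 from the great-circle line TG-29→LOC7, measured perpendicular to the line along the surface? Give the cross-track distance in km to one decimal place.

957.3 km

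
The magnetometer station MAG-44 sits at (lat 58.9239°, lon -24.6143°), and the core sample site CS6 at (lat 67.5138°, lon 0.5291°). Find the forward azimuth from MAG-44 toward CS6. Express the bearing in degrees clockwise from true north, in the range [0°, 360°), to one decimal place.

42.0°

Δλ = 25.1434°
y = sin Δλ · cos φ₂ = 0.162502
x = cos φ₁ sin φ₂ − sin φ₁ cos φ₂ cos Δλ = 0.180399
θ = atan2(y, x) = 42.0122° → 42.0122° (mod 360°)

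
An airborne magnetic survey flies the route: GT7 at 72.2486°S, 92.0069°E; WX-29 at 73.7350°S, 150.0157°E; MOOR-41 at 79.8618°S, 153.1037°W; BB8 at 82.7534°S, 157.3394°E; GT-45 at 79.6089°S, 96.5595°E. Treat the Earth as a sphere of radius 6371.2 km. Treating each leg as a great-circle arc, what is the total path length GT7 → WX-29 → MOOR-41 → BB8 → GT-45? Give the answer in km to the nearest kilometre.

5226 km

GT7→WX-29: c = 0.285536 rad, d = 1819.21 km
WX-29→MOOR-41: c = 0.237519 rad, d = 1513.28 km
MOOR-41→BB8: c = 0.134813 rad, d = 858.92 km
BB8→GT-45: c = 0.162355 rad, d = 1034.39 km
Total = 1819.21 + 1513.28 + 858.92 + 1034.39 = 5225.80 km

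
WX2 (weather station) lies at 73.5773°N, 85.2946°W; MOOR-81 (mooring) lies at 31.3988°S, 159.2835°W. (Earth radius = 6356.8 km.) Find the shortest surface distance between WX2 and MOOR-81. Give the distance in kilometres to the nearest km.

12833 km

Δφ = -104.9761°,  Δλ = -73.9889°
a = sin²(Δφ/2) + cos φ₁ cos φ₂ sin²(Δλ/2) = 0.716587
c = 2·arcsin(√a) = 2.018808 rad = 115.6692°
d = R·c = 6356.8 × 2.018808 = 12833.2 km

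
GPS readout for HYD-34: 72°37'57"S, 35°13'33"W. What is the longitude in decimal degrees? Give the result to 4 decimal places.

35° + 13′/60 + 33″/3600 = 35 + 0.21667 + 0.00917 = 35.2258°

35.2258°W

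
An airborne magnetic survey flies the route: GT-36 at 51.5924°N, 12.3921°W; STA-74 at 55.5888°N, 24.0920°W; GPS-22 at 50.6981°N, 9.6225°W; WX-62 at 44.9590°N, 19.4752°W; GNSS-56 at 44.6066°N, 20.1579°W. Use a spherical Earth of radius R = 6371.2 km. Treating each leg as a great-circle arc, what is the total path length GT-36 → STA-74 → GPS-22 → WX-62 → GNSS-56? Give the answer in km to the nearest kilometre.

GT-36→STA-74: c = 0.139584 rad, d = 889.32 km
STA-74→GPS-22: c = 0.173393 rad, d = 1104.72 km
GPS-22→WX-62: c = 0.152615 rad, d = 972.34 km
WX-62→GNSS-56: c = 0.010457 rad, d = 66.63 km
Total = 889.32 + 1104.72 + 972.34 + 66.63 = 3033.00 km

3033 km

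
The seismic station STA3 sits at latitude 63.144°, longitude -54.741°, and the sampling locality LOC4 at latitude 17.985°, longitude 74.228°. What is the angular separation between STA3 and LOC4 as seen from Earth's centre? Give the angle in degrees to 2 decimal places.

Δφ = -45.1590°,  Δλ = 128.9690°
a = sin²(Δφ/2) + cos φ₁ cos φ₂ sin²(Δλ/2) = 0.497379
c = 2·arcsin(√a) = 1.565554 rad = 89.6996°

89.70°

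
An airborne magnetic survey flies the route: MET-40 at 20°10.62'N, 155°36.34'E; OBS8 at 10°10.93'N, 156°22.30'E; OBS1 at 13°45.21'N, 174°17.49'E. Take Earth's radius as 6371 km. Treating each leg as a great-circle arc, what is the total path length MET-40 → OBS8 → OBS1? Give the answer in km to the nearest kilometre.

3103 km

MET-40: φ = +20.17700°, λ = +155.60567°
OBS8: φ = +10.18217°, λ = +156.37167°
OBS1: φ = +13.75350°, λ = +174.29150°
MET-40→OBS8: c = 0.174918 rad, d = 1114.40 km
OBS8→OBS1: c = 0.312138 rad, d = 1988.63 km
Total = 1114.40 + 1988.63 = 3103.04 km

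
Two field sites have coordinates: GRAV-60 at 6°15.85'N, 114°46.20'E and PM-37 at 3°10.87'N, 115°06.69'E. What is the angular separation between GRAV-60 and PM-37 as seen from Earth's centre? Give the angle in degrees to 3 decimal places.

3.102°

GRAV-60: φ = +6.26417°, λ = +114.77000°
PM-37: φ = +3.18117°, λ = +115.11150°
Δφ = -3.0830°,  Δλ = 0.3415°
a = sin²(Δφ/2) + cos φ₁ cos φ₂ sin²(Δλ/2) = 0.000732
c = 2·arcsin(√a) = 0.054135 rad = 3.1017°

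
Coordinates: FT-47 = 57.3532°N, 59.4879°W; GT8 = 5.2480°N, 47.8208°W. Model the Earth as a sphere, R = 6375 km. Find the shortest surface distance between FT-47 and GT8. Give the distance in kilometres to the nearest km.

Δφ = -52.1052°,  Δλ = 11.6671°
a = sin²(Δφ/2) + cos φ₁ cos φ₂ sin²(Δλ/2) = 0.198443
c = 2·arcsin(√a) = 0.923396 rad = 52.9067°
d = R·c = 6375 × 0.923396 = 5886.7 km

5887 km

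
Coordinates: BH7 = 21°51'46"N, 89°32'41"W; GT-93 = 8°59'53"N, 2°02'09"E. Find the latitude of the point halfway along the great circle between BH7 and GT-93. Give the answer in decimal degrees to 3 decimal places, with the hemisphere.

21.586°N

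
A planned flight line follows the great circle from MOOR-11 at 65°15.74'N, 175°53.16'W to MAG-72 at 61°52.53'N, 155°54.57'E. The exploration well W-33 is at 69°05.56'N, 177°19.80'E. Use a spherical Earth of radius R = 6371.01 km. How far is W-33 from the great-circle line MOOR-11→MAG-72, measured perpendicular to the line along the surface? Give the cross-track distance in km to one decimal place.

450.1 km

MOOR-11: φ = +65.26233°, λ = -175.88600°
MAG-72: φ = +61.87550°, λ = +155.90950°
W-33: φ = +69.09267°, λ = +177.33000°
δ₁₃ = central angle MOOR-11→W-33 = 0.081007 rad  (haversine)
θ₁₃ = bearing MOOR-11→W-33 = 328.604°,  θ₁₂ = bearing MOOR-11→MAG-72 = 267.881°
dₓₜ = R·arcsin(sin δ₁₃ · sin(θ₁₃ − θ₁₂)) = 6371.01·arcsin(0.08092·sin(60.723°)) = 450.058 km
|dₓₜ| = 450.058 km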